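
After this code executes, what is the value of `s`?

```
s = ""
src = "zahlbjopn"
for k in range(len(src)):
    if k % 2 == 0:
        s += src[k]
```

k=0: add 'z' → 'z'
k=1: skip
k=2: add 'h' → 'zh'
k=3: skip
k=4: add 'b' → 'zhb'
k=5: skip
k=6: add 'o' → 'zhbo'
k=7: skip
k=8: add 'n' → 'zhbon'

'zhbon'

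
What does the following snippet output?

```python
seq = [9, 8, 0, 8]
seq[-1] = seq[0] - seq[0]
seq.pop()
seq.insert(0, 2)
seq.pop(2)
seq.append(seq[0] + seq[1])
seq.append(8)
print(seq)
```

seq[-1] = seq[0]-seq[0] = 9-9 = 0 → [9, 8, 0, 0]
pop() removes 0 → [9, 8, 0]
insert 2 at 0 → [2, 9, 8, 0]
pop(2) removes 8 → [2, 9, 0]
append seq[0]+seq[1] = 2+9 = 11 → [2, 9, 0, 11]
append 8 → [2, 9, 0, 11, 8]

[2, 9, 0, 11, 8]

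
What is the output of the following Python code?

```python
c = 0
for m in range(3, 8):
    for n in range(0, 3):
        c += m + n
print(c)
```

90

m=3,n=0: c = 0+3 = 3
m=3,n=1: c = 3+4 = 7
m=3,n=2: c = 7+5 = 12
m=4,n=0: c = 12+4 = 16
m=4,n=1: c = 16+5 = 21
m=4,n=2: c = 21+6 = 27
m=5,n=0: c = 27+5 = 32
m=5,n=1: c = 32+6 = 38
m=5,n=2: c = 38+7 = 45
m=6,n=0: c = 45+6 = 51
m=6,n=1: c = 51+7 = 58
m=6,n=2: c = 58+8 = 66
m=7,n=0: c = 66+7 = 73
m=7,n=1: c = 73+8 = 81
m=7,n=2: c = 81+9 = 90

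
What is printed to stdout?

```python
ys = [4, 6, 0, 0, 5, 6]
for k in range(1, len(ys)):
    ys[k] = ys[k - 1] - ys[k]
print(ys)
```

k=1: ys[1] = 4-6 = -2 → [4, -2, 0, 0, 5, 6]
k=2: ys[2] = (-2)-0 = -2 → [4, -2, -2, 0, 5, 6]
k=3: ys[3] = (-2)-0 = -2 → [4, -2, -2, -2, 5, 6]
k=4: ys[4] = (-2)-5 = -7 → [4, -2, -2, -2, -7, 6]
k=5: ys[5] = (-7)-6 = -13 → [4, -2, -2, -2, -7, -13]

[4, -2, -2, -2, -7, -13]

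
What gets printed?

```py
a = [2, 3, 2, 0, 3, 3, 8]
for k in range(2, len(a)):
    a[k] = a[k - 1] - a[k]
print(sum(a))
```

-13

k=2: a[2] = 3-2 = 1 → [2, 3, 1, 0, 3, 3, 8]
k=3: a[3] = 1-0 = 1 → [2, 3, 1, 1, 3, 3, 8]
k=4: a[4] = 1-3 = -2 → [2, 3, 1, 1, -2, 3, 8]
k=5: a[5] = (-2)-3 = -5 → [2, 3, 1, 1, -2, -5, 8]
k=6: a[6] = (-5)-8 = -13 → [2, 3, 1, 1, -2, -5, -13]
sum = -13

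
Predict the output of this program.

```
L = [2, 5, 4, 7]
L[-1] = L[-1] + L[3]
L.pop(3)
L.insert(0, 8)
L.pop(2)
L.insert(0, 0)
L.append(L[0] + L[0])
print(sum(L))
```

L[-1] = L[-1]+L[3] = 7+7 = 14 → [2, 5, 4, 14]
pop(3) removes 14 → [2, 5, 4]
insert 8 at 0 → [8, 2, 5, 4]
pop(2) removes 5 → [8, 2, 4]
insert 0 at 0 → [0, 8, 2, 4]
append L[0]+L[0] = 0+0 = 0 → [0, 8, 2, 4, 0]
sum = 14

14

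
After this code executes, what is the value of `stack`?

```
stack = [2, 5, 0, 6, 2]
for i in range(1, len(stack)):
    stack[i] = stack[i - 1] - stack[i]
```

i=1: stack[1] = 2-5 = -3 → [2, -3, 0, 6, 2]
i=2: stack[2] = (-3)-0 = -3 → [2, -3, -3, 6, 2]
i=3: stack[3] = (-3)-6 = -9 → [2, -3, -3, -9, 2]
i=4: stack[4] = (-9)-2 = -11 → [2, -3, -3, -9, -11]

[2, -3, -3, -9, -11]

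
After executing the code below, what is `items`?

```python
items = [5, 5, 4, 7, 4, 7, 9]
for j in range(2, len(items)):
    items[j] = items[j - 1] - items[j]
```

[5, 5, 1, -6, -10, -17, -26]

j=2: items[2] = 5-4 = 1 → [5, 5, 1, 7, 4, 7, 9]
j=3: items[3] = 1-7 = -6 → [5, 5, 1, -6, 4, 7, 9]
j=4: items[4] = (-6)-4 = -10 → [5, 5, 1, -6, -10, 7, 9]
j=5: items[5] = (-10)-7 = -17 → [5, 5, 1, -6, -10, -17, 9]
j=6: items[6] = (-17)-9 = -26 → [5, 5, 1, -6, -10, -17, -26]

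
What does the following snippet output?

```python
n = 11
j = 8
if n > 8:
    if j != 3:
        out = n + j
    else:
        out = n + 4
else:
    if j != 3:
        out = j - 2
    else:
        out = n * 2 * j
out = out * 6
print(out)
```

114

n=11, j=8
n > 8 is True; j != 3 is True
→ out = n + j = 19
out = 19*6 = 114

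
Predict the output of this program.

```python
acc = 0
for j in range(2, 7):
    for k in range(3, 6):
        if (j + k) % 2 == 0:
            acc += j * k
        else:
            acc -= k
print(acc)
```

j=2,k=3: odd sum, acc = 0-3 = -3
j=2,k=4: even sum, acc = (-3)+8 = 5
j=2,k=5: odd sum, acc = 5-5 = 0
j=3,k=3: even sum, acc = 0+9 = 9
j=3,k=4: odd sum, acc = 9-4 = 5
j=3,k=5: even sum, acc = 5+15 = 20
j=4,k=3: odd sum, acc = 20-3 = 17
j=4,k=4: even sum, acc = 17+16 = 33
j=4,k=5: odd sum, acc = 33-5 = 28
j=5,k=3: even sum, acc = 28+15 = 43
j=5,k=4: odd sum, acc = 43-4 = 39
j=5,k=5: even sum, acc = 39+25 = 64
j=6,k=3: odd sum, acc = 64-3 = 61
j=6,k=4: even sum, acc = 61+24 = 85
j=6,k=5: odd sum, acc = 85-5 = 80

80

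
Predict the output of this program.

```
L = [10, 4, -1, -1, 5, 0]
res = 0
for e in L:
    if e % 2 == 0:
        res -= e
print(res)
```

-14

e=10: even, res = 0-10 = -10
e=4: even, res = (-10)-4 = -14
e=-1: not even
e=-1: not even
e=5: not even
e=0: even, res = (-14)-0 = -14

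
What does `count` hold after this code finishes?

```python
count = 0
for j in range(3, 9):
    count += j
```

j=3: count = 0+3 = 3
j=4: count = 3+4 = 7
j=5: count = 7+5 = 12
j=6: count = 12+6 = 18
j=7: count = 18+7 = 25
j=8: count = 25+8 = 33

33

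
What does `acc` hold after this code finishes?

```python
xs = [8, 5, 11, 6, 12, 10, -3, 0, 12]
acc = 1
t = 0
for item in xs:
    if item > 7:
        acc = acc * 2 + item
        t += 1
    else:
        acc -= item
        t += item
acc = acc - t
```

193

item=8: >7, acc = 1*2+8 = 10; t=1
item=5: not >7, acc = 10-5 = 5; t=6
item=11: >7, acc = 5*2+11 = 21; t=7
item=6: not >7, acc = 21-6 = 15; t=13
item=12: >7, acc = 15*2+12 = 42; t=14
item=10: >7, acc = 42*2+10 = 94; t=15
item=-3: not >7, acc = 94-(-3) = 97; t=12
item=0: not >7, acc = 97-0 = 97; t=12
item=12: >7, acc = 97*2+12 = 206; t=13
acc-t = 206-13 = 193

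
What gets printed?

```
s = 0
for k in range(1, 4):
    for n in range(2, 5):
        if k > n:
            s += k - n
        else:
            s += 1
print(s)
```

k=1,n=2: not 1>2, s = 0+1 = 1
k=1,n=3: not 1>3, s = 1+1 = 2
k=1,n=4: not 1>4, s = 2+1 = 3
k=2,n=2: not 2>2, s = 3+1 = 4
k=2,n=3: not 2>3, s = 4+1 = 5
k=2,n=4: not 2>4, s = 5+1 = 6
k=3,n=2: 3>2, s = 6+1 = 7
k=3,n=3: not 3>3, s = 7+1 = 8
k=3,n=4: not 3>4, s = 8+1 = 9

9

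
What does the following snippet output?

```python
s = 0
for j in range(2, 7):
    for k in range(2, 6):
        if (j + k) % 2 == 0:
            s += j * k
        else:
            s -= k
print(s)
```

j=2,k=2: even sum, s = 0+4 = 4
j=2,k=3: odd sum, s = 4-3 = 1
j=2,k=4: even sum, s = 1+8 = 9
j=2,k=5: odd sum, s = 9-5 = 4
j=3,k=2: odd sum, s = 4-2 = 2
j=3,k=3: even sum, s = 2+9 = 11
j=3,k=4: odd sum, s = 11-4 = 7
j=3,k=5: even sum, s = 7+15 = 22
j=4,k=2: even sum, s = 22+8 = 30
j=4,k=3: odd sum, s = 30-3 = 27
j=4,k=4: even sum, s = 27+16 = 43
j=4,k=5: odd sum, s = 43-5 = 38
j=5,k=2: odd sum, s = 38-2 = 36
j=5,k=3: even sum, s = 36+15 = 51
j=5,k=4: odd sum, s = 51-4 = 47
j=5,k=5: even sum, s = 47+25 = 72
j=6,k=2: even sum, s = 72+12 = 84
j=6,k=3: odd sum, s = 84-3 = 81
j=6,k=4: even sum, s = 81+24 = 105
j=6,k=5: odd sum, s = 105-5 = 100

100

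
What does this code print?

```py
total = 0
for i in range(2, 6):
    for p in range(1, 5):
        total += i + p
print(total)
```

96

i=2,p=1: total = 0+3 = 3
i=2,p=2: total = 3+4 = 7
i=2,p=3: total = 7+5 = 12
i=2,p=4: total = 12+6 = 18
i=3,p=1: total = 18+4 = 22
i=3,p=2: total = 22+5 = 27
i=3,p=3: total = 27+6 = 33
i=3,p=4: total = 33+7 = 40
i=4,p=1: total = 40+5 = 45
i=4,p=2: total = 45+6 = 51
i=4,p=3: total = 51+7 = 58
i=4,p=4: total = 58+8 = 66
i=5,p=1: total = 66+6 = 72
i=5,p=2: total = 72+7 = 79
i=5,p=3: total = 79+8 = 87
i=5,p=4: total = 87+9 = 96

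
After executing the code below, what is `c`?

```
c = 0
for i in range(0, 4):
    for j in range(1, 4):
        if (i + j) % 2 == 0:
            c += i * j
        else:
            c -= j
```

i=0,j=1: odd sum, c = 0-1 = -1
i=0,j=2: even sum, c = (-1)+0 = -1
i=0,j=3: odd sum, c = (-1)-3 = -4
i=1,j=1: even sum, c = (-4)+1 = -3
i=1,j=2: odd sum, c = (-3)-2 = -5
i=1,j=3: even sum, c = (-5)+3 = -2
i=2,j=1: odd sum, c = (-2)-1 = -3
i=2,j=2: even sum, c = (-3)+4 = 1
i=2,j=3: odd sum, c = 1-3 = -2
i=3,j=1: even sum, c = (-2)+3 = 1
i=3,j=2: odd sum, c = 1-2 = -1
i=3,j=3: even sum, c = (-1)+9 = 8

8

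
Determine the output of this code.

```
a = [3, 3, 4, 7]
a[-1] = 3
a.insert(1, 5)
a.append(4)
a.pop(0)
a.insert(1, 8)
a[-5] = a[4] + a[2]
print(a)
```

a[-1] = 3 → [3, 3, 4, 3]
insert 5 at 1 → [3, 5, 3, 4, 3]
append 4 → [3, 5, 3, 4, 3, 4]
pop(0) removes 3 → [5, 3, 4, 3, 4]
insert 8 at 1 → [5, 8, 3, 4, 3, 4]
a[-5] = a[4]+a[2] = 3+3 = 6 → [5, 6, 3, 4, 3, 4]

[5, 6, 3, 4, 3, 4]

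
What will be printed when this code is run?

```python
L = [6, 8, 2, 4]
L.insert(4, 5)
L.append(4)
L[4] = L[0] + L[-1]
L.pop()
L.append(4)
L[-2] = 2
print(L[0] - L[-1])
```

2

insert 5 at 4 → [6, 8, 2, 4, 5]
append 4 → [6, 8, 2, 4, 5, 4]
L[4] = L[0]+L[-1] = 6+4 = 10 → [6, 8, 2, 4, 10, 4]
pop() removes 4 → [6, 8, 2, 4, 10]
append 4 → [6, 8, 2, 4, 10, 4]
L[-2] = 2 → [6, 8, 2, 4, 2, 4]
L[0]-L[-1] = 6-4 = 2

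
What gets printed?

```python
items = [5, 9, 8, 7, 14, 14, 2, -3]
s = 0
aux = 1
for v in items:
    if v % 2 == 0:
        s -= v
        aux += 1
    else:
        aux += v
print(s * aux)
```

-874

v=5: not even; aux=6
v=9: not even; aux=15
v=8: even, s = 0-8 = -8; aux=16
v=7: not even; aux=23
v=14: even, s = (-8)-14 = -22; aux=24
v=14: even, s = (-22)-14 = -36; aux=25
v=2: even, s = (-36)-2 = -38; aux=26
v=-3: not even; aux=23
s*aux = (-38)*23 = -874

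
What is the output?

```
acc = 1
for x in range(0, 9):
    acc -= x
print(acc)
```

-35

x=0: acc = 1-0 = 1
x=1: acc = 1-1 = 0
x=2: acc = 0-2 = -2
x=3: acc = (-2)-3 = -5
x=4: acc = (-5)-4 = -9
x=5: acc = (-9)-5 = -14
x=6: acc = (-14)-6 = -20
x=7: acc = (-20)-7 = -27
x=8: acc = (-27)-8 = -35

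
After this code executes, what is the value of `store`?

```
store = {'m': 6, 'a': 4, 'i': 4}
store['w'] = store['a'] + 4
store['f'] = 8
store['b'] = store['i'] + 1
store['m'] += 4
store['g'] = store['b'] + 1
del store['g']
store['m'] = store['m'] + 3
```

{'m': 13, 'a': 4, 'i': 4, 'w': 8, 'f': 8, 'b': 5}

store['w'] = store['a']+4 = 8 → {'m': 6, 'a': 4, 'i': 4, 'w': 8}
store['f'] = 8 → {'m': 6, 'a': 4, 'i': 4, 'w': 8, 'f': 8}
store['b'] = store['i']+1 = 5 → {'m': 6, 'a': 4, 'i': 4, 'w': 8, 'f': 8, 'b': 5}
store['m'] = 6+4 = 10 → {'m': 10, 'a': 4, 'i': 4, 'w': 8, 'f': 8, 'b': 5}
store['g'] = store['b']+1 = 6 → {'m': 10, 'a': 4, 'i': 4, 'w': 8, 'f': 8, 'b': 5, 'g': 6}
del 'g' → {'m': 10, 'a': 4, 'i': 4, 'w': 8, 'f': 8, 'b': 5}
store['m'] = store['m']+3 = 13 → {'m': 13, 'a': 4, 'i': 4, 'w': 8, 'f': 8, 'b': 5}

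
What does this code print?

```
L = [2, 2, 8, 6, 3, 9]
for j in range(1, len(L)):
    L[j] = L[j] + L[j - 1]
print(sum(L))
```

87

j=1: L[1] = 2+2 = 4 → [2, 4, 8, 6, 3, 9]
j=2: L[2] = 8+4 = 12 → [2, 4, 12, 6, 3, 9]
j=3: L[3] = 6+12 = 18 → [2, 4, 12, 18, 3, 9]
j=4: L[4] = 3+18 = 21 → [2, 4, 12, 18, 21, 9]
j=5: L[5] = 9+21 = 30 → [2, 4, 12, 18, 21, 30]
sum = 87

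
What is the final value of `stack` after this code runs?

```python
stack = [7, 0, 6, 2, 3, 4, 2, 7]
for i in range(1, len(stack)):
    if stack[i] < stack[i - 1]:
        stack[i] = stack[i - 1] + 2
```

i=1: 0<7, stack[1] = 7+2 = 9 → [7, 9, 6, 2, 3, 4, 2, 7]
i=2: 6<9, stack[2] = 9+2 = 11 → [7, 9, 11, 2, 3, 4, 2, 7]
i=3: 2<11, stack[3] = 11+2 = 13 → [7, 9, 11, 13, 3, 4, 2, 7]
i=4: 3<13, stack[4] = 13+2 = 15 → [7, 9, 11, 13, 15, 4, 2, 7]
i=5: 4<15, stack[5] = 15+2 = 17 → [7, 9, 11, 13, 15, 17, 2, 7]
i=6: 2<17, stack[6] = 17+2 = 19 → [7, 9, 11, 13, 15, 17, 19, 7]
i=7: 7<19, stack[7] = 19+2 = 21 → [7, 9, 11, 13, 15, 17, 19, 21]

[7, 9, 11, 13, 15, 17, 19, 21]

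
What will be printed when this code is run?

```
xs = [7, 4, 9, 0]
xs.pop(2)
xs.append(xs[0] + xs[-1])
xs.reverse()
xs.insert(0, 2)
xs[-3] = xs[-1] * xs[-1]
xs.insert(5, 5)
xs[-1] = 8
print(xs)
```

pop(2) removes 9 → [7, 4, 0]
append xs[0]+xs[-1] = 7+0 = 7 → [7, 4, 0, 7]
reverse → [7, 0, 4, 7]
insert 2 at 0 → [2, 7, 0, 4, 7]
xs[-3] = xs[-1]*xs[-1] = 7*7 = 49 → [2, 7, 49, 4, 7]
insert 5 at 5 → [2, 7, 49, 4, 7, 5]
xs[-1] = 8 → [2, 7, 49, 4, 7, 8]

[2, 7, 49, 4, 7, 8]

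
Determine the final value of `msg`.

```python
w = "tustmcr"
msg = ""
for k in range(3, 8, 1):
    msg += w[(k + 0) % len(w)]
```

k=3: add w[3]='t' → 't'
k=4: add w[4]='m' → 'tm'
k=5: add w[5]='c' → 'tmc'
k=6: add w[6]='r' → 'tmcr'
k=7: add w[0]='t' → 'tmcrt'

'tmcrt'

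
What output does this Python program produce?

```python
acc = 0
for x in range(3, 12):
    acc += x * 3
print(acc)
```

189

x=3: acc = 0+3*3 = 9
x=4: acc = 9+4*3 = 21
x=5: acc = 21+5*3 = 36
x=6: acc = 36+6*3 = 54
x=7: acc = 54+7*3 = 75
x=8: acc = 75+8*3 = 99
x=9: acc = 99+9*3 = 126
x=10: acc = 126+10*3 = 156
x=11: acc = 156+11*3 = 189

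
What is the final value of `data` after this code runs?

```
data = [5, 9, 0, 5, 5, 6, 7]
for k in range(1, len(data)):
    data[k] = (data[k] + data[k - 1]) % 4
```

k=1: data[1] = (9+5)%4 = 2 → [5, 2, 0, 5, 5, 6, 7]
k=2: data[2] = (0+2)%4 = 2 → [5, 2, 2, 5, 5, 6, 7]
k=3: data[3] = (5+2)%4 = 3 → [5, 2, 2, 3, 5, 6, 7]
k=4: data[4] = (5+3)%4 = 0 → [5, 2, 2, 3, 0, 6, 7]
k=5: data[5] = (6+0)%4 = 2 → [5, 2, 2, 3, 0, 2, 7]
k=6: data[6] = (7+2)%4 = 1 → [5, 2, 2, 3, 0, 2, 1]

[5, 2, 2, 3, 0, 2, 1]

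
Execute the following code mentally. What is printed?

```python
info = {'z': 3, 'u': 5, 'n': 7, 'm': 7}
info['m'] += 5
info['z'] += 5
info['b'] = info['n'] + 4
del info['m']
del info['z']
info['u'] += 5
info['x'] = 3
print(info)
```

info['m'] = 7+5 = 12 → {'z': 3, 'u': 5, 'n': 7, 'm': 12}
info['z'] = 3+5 = 8 → {'z': 8, 'u': 5, 'n': 7, 'm': 12}
info['b'] = info['n']+4 = 11 → {'z': 8, 'u': 5, 'n': 7, 'm': 12, 'b': 11}
del 'm' → {'z': 8, 'u': 5, 'n': 7, 'b': 11}
del 'z' → {'u': 5, 'n': 7, 'b': 11}
info['u'] = 5+5 = 10 → {'u': 10, 'n': 7, 'b': 11}
info['x'] = 3 → {'u': 10, 'n': 7, 'b': 11, 'x': 3}

{'u': 10, 'n': 7, 'b': 11, 'x': 3}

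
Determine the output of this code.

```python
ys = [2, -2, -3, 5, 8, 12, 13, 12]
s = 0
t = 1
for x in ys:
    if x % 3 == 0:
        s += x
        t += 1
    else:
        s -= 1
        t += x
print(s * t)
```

480

x=2: not %3==0, s = 0-1 = -1; t=3
x=-2: not %3==0, s = (-1)-1 = -2; t=1
x=-3: %3==0, s = (-2)+(-3) = -5; t=2
x=5: not %3==0, s = (-5)-1 = -6; t=7
x=8: not %3==0, s = (-6)-1 = -7; t=15
x=12: %3==0, s = (-7)+12 = 5; t=16
x=13: not %3==0, s = 5-1 = 4; t=29
x=12: %3==0, s = 4+12 = 16; t=30
s*t = 16*30 = 480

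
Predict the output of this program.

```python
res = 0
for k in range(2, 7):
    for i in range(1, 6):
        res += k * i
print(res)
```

k=2,i=1: res = 0+2 = 2
k=2,i=2: res = 2+4 = 6
k=2,i=3: res = 6+6 = 12
k=2,i=4: res = 12+8 = 20
k=2,i=5: res = 20+10 = 30
k=3,i=1: res = 30+3 = 33
k=3,i=2: res = 33+6 = 39
k=3,i=3: res = 39+9 = 48
k=3,i=4: res = 48+12 = 60
k=3,i=5: res = 60+15 = 75
k=4,i=1: res = 75+4 = 79
k=4,i=2: res = 79+8 = 87
k=4,i=3: res = 87+12 = 99
k=4,i=4: res = 99+16 = 115
k=4,i=5: res = 115+20 = 135
k=5,i=1: res = 135+5 = 140
k=5,i=2: res = 140+10 = 150
k=5,i=3: res = 150+15 = 165
k=5,i=4: res = 165+20 = 185
k=5,i=5: res = 185+25 = 210
k=6,i=1: res = 210+6 = 216
k=6,i=2: res = 216+12 = 228
k=6,i=3: res = 228+18 = 246
k=6,i=4: res = 246+24 = 270
k=6,i=5: res = 270+30 = 300

300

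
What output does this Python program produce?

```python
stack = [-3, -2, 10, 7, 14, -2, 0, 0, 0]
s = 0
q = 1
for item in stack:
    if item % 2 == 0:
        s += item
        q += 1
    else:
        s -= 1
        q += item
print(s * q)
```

216

item=-3: not even, s = 0-1 = -1; q=-2
item=-2: even, s = (-1)+(-2) = -3; q=-1
item=10: even, s = (-3)+10 = 7; q=0
item=7: not even, s = 7-1 = 6; q=7
item=14: even, s = 6+14 = 20; q=8
item=-2: even, s = 20+(-2) = 18; q=9
item=0: even, s = 18+0 = 18; q=10
item=0: even, s = 18+0 = 18; q=11
item=0: even, s = 18+0 = 18; q=12
s*q = 18*12 = 216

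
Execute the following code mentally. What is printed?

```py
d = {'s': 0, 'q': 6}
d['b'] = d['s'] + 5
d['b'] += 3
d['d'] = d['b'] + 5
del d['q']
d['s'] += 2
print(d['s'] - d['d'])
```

-11

d['b'] = d['s']+5 = 5 → {'s': 0, 'q': 6, 'b': 5}
d['b'] = 5+3 = 8 → {'s': 0, 'q': 6, 'b': 8}
d['d'] = d['b']+5 = 13 → {'s': 0, 'q': 6, 'b': 8, 'd': 13}
del 'q' → {'s': 0, 'b': 8, 'd': 13}
d['s'] = 0+2 = 2 → {'s': 2, 'b': 8, 'd': 13}
d['s']-d['d'] = 2-13 = -11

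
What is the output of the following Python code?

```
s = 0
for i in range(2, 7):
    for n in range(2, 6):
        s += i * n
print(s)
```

i=2,n=2: s = 0+4 = 4
i=2,n=3: s = 4+6 = 10
i=2,n=4: s = 10+8 = 18
i=2,n=5: s = 18+10 = 28
i=3,n=2: s = 28+6 = 34
i=3,n=3: s = 34+9 = 43
i=3,n=4: s = 43+12 = 55
i=3,n=5: s = 55+15 = 70
i=4,n=2: s = 70+8 = 78
i=4,n=3: s = 78+12 = 90
i=4,n=4: s = 90+16 = 106
i=4,n=5: s = 106+20 = 126
i=5,n=2: s = 126+10 = 136
i=5,n=3: s = 136+15 = 151
i=5,n=4: s = 151+20 = 171
i=5,n=5: s = 171+25 = 196
i=6,n=2: s = 196+12 = 208
i=6,n=3: s = 208+18 = 226
i=6,n=4: s = 226+24 = 250
i=6,n=5: s = 250+30 = 280

280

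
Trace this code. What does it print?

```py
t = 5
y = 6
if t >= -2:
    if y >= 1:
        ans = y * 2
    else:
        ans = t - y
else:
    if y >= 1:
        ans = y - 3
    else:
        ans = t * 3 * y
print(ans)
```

t=5, y=6
t >= -2 is True; y >= 1 is True
→ ans = y * 2 = 12

12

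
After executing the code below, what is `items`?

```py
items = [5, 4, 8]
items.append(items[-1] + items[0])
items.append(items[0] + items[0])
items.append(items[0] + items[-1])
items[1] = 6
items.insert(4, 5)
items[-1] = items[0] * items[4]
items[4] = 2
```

[5, 6, 8, 13, 2, 10, 25]

append items[-1]+items[0] = 8+5 = 13 → [5, 4, 8, 13]
append items[0]+items[0] = 5+5 = 10 → [5, 4, 8, 13, 10]
append items[0]+items[-1] = 5+10 = 15 → [5, 4, 8, 13, 10, 15]
items[1] = 6 → [5, 6, 8, 13, 10, 15]
insert 5 at 4 → [5, 6, 8, 13, 5, 10, 15]
items[-1] = items[0]*items[4] = 5*5 = 25 → [5, 6, 8, 13, 5, 10, 25]
items[4] = 2 → [5, 6, 8, 13, 2, 10, 25]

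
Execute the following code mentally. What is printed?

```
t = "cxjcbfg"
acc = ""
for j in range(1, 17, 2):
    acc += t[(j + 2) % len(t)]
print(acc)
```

cfcjbgxc

j=1: add t[3]='c' → 'c'
j=3: add t[5]='f' → 'cf'
j=5: add t[0]='c' → 'cfc'
j=7: add t[2]='j' → 'cfcj'
j=9: add t[4]='b' → 'cfcjb'
j=11: add t[6]='g' → 'cfcjbg'
j=13: add t[1]='x' → 'cfcjbgx'
j=15: add t[3]='c' → 'cfcjbgxc'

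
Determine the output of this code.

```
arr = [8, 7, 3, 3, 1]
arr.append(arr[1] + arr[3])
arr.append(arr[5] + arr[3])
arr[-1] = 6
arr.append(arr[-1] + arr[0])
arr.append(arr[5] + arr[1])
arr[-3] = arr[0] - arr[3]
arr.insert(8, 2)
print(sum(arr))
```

append arr[1]+arr[3] = 7+3 = 10 → [8, 7, 3, 3, 1, 10]
append arr[5]+arr[3] = 10+3 = 13 → [8, 7, 3, 3, 1, 10, 13]
arr[-1] = 6 → [8, 7, 3, 3, 1, 10, 6]
append arr[-1]+arr[0] = 6+8 = 14 → [8, 7, 3, 3, 1, 10, 6, 14]
append arr[5]+arr[1] = 10+7 = 17 → [8, 7, 3, 3, 1, 10, 6, 14, 17]
arr[-3] = arr[0]-arr[3] = 8-3 = 5 → [8, 7, 3, 3, 1, 10, 5, 14, 17]
insert 2 at 8 → [8, 7, 3, 3, 1, 10, 5, 14, 2, 17]
sum = 70

70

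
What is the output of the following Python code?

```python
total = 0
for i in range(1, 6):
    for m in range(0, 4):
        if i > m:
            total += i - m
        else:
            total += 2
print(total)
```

46

i=1,m=0: 1>0, total = 0+1 = 1
i=1,m=1: not 1>1, total = 1+2 = 3
i=1,m=2: not 1>2, total = 3+2 = 5
i=1,m=3: not 1>3, total = 5+2 = 7
i=2,m=0: 2>0, total = 7+2 = 9
i=2,m=1: 2>1, total = 9+1 = 10
i=2,m=2: not 2>2, total = 10+2 = 12
i=2,m=3: not 2>3, total = 12+2 = 14
i=3,m=0: 3>0, total = 14+3 = 17
i=3,m=1: 3>1, total = 17+2 = 19
i=3,m=2: 3>2, total = 19+1 = 20
i=3,m=3: not 3>3, total = 20+2 = 22
i=4,m=0: 4>0, total = 22+4 = 26
i=4,m=1: 4>1, total = 26+3 = 29
i=4,m=2: 4>2, total = 29+2 = 31
i=4,m=3: 4>3, total = 31+1 = 32
i=5,m=0: 5>0, total = 32+5 = 37
i=5,m=1: 5>1, total = 37+4 = 41
i=5,m=2: 5>2, total = 41+3 = 44
i=5,m=3: 5>3, total = 44+2 = 46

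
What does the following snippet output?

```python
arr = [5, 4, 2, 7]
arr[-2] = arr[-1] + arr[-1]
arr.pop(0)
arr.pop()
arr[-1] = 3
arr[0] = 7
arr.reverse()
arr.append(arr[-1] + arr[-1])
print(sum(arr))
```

arr[-2] = arr[-1]+arr[-1] = 7+7 = 14 → [5, 4, 14, 7]
pop(0) removes 5 → [4, 14, 7]
pop() removes 7 → [4, 14]
arr[-1] = 3 → [4, 3]
arr[0] = 7 → [7, 3]
reverse → [3, 7]
append arr[-1]+arr[-1] = 7+7 = 14 → [3, 7, 14]
sum = 24

24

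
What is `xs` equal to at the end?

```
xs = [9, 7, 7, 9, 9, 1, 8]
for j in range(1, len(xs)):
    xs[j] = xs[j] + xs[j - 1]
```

j=1: xs[1] = 7+9 = 16 → [9, 16, 7, 9, 9, 1, 8]
j=2: xs[2] = 7+16 = 23 → [9, 16, 23, 9, 9, 1, 8]
j=3: xs[3] = 9+23 = 32 → [9, 16, 23, 32, 9, 1, 8]
j=4: xs[4] = 9+32 = 41 → [9, 16, 23, 32, 41, 1, 8]
j=5: xs[5] = 1+41 = 42 → [9, 16, 23, 32, 41, 42, 8]
j=6: xs[6] = 8+42 = 50 → [9, 16, 23, 32, 41, 42, 50]

[9, 16, 23, 32, 41, 42, 50]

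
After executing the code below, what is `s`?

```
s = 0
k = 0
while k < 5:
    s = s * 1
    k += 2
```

k=0: s = 0*1 = 0
k=2: s = 0*1 = 0
k=4: s = 0*1 = 0

0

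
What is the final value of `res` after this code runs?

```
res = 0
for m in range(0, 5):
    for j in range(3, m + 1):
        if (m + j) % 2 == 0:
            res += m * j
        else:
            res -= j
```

22

m=3,j=3: even sum, res = 0+9 = 9
m=4,j=3: odd sum, res = 9-3 = 6
m=4,j=4: even sum, res = 6+16 = 22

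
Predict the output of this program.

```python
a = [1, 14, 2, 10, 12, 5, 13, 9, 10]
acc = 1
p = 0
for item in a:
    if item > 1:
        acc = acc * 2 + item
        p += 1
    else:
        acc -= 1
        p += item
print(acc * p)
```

item=1: not >1, acc = 1-1 = 0; p=1
item=14: >1, acc = 0*2+14 = 14; p=2
item=2: >1, acc = 14*2+2 = 30; p=3
item=10: >1, acc = 30*2+10 = 70; p=4
item=12: >1, acc = 70*2+12 = 152; p=5
item=5: >1, acc = 152*2+5 = 309; p=6
item=13: >1, acc = 309*2+13 = 631; p=7
item=9: >1, acc = 631*2+9 = 1271; p=8
item=10: >1, acc = 1271*2+10 = 2552; p=9
acc*p = 2552*9 = 22968

22968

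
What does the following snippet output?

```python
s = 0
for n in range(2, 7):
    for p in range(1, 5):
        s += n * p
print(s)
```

n=2,p=1: s = 0+2 = 2
n=2,p=2: s = 2+4 = 6
n=2,p=3: s = 6+6 = 12
n=2,p=4: s = 12+8 = 20
n=3,p=1: s = 20+3 = 23
n=3,p=2: s = 23+6 = 29
n=3,p=3: s = 29+9 = 38
n=3,p=4: s = 38+12 = 50
n=4,p=1: s = 50+4 = 54
n=4,p=2: s = 54+8 = 62
n=4,p=3: s = 62+12 = 74
n=4,p=4: s = 74+16 = 90
n=5,p=1: s = 90+5 = 95
n=5,p=2: s = 95+10 = 105
n=5,p=3: s = 105+15 = 120
n=5,p=4: s = 120+20 = 140
n=6,p=1: s = 140+6 = 146
n=6,p=2: s = 146+12 = 158
n=6,p=3: s = 158+18 = 176
n=6,p=4: s = 176+24 = 200

200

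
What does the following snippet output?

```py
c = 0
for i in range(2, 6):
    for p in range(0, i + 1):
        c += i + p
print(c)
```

102

i=2,p=0: c = 0+2 = 2
i=2,p=1: c = 2+3 = 5
i=2,p=2: c = 5+4 = 9
i=3,p=0: c = 9+3 = 12
i=3,p=1: c = 12+4 = 16
i=3,p=2: c = 16+5 = 21
i=3,p=3: c = 21+6 = 27
i=4,p=0: c = 27+4 = 31
i=4,p=1: c = 31+5 = 36
i=4,p=2: c = 36+6 = 42
i=4,p=3: c = 42+7 = 49
i=4,p=4: c = 49+8 = 57
i=5,p=0: c = 57+5 = 62
i=5,p=1: c = 62+6 = 68
i=5,p=2: c = 68+7 = 75
i=5,p=3: c = 75+8 = 83
i=5,p=4: c = 83+9 = 92
i=5,p=5: c = 92+10 = 102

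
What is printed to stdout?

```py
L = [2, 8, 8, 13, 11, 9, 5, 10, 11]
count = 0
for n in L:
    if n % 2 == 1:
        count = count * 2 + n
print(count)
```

n=2: not odd
n=8: not odd
n=8: not odd
n=13: odd, count = 0*2+13 = 13
n=11: odd, count = 13*2+11 = 37
n=9: odd, count = 37*2+9 = 83
n=5: odd, count = 83*2+5 = 171
n=10: not odd
n=11: odd, count = 171*2+11 = 353

353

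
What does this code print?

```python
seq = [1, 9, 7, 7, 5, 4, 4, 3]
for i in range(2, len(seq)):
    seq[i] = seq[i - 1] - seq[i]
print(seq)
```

i=2: seq[2] = 9-7 = 2 → [1, 9, 2, 7, 5, 4, 4, 3]
i=3: seq[3] = 2-7 = -5 → [1, 9, 2, -5, 5, 4, 4, 3]
i=4: seq[4] = (-5)-5 = -10 → [1, 9, 2, -5, -10, 4, 4, 3]
i=5: seq[5] = (-10)-4 = -14 → [1, 9, 2, -5, -10, -14, 4, 3]
i=6: seq[6] = (-14)-4 = -18 → [1, 9, 2, -5, -10, -14, -18, 3]
i=7: seq[7] = (-18)-3 = -21 → [1, 9, 2, -5, -10, -14, -18, -21]

[1, 9, 2, -5, -10, -14, -18, -21]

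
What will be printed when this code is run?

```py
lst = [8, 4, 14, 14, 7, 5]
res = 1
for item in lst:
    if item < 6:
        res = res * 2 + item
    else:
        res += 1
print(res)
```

27

item=8: not <6, res = 1+1 = 2
item=4: <6, res = 2*2+4 = 8
item=14: not <6, res = 8+1 = 9
item=14: not <6, res = 9+1 = 10
item=7: not <6, res = 10+1 = 11
item=5: <6, res = 11*2+5 = 27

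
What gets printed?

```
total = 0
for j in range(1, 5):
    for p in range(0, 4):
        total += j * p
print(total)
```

60

j=1,p=0: total = 0+0 = 0
j=1,p=1: total = 0+1 = 1
j=1,p=2: total = 1+2 = 3
j=1,p=3: total = 3+3 = 6
j=2,p=0: total = 6+0 = 6
j=2,p=1: total = 6+2 = 8
j=2,p=2: total = 8+4 = 12
j=2,p=3: total = 12+6 = 18
j=3,p=0: total = 18+0 = 18
j=3,p=1: total = 18+3 = 21
j=3,p=2: total = 21+6 = 27
j=3,p=3: total = 27+9 = 36
j=4,p=0: total = 36+0 = 36
j=4,p=1: total = 36+4 = 40
j=4,p=2: total = 40+8 = 48
j=4,p=3: total = 48+12 = 60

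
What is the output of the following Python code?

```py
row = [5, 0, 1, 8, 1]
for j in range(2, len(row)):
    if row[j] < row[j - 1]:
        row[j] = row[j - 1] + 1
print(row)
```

j=2: 1>=0, unchanged → [5, 0, 1, 8, 1]
j=3: 8>=1, unchanged → [5, 0, 1, 8, 1]
j=4: 1<8, row[4] = 8+1 = 9 → [5, 0, 1, 8, 9]

[5, 0, 1, 8, 9]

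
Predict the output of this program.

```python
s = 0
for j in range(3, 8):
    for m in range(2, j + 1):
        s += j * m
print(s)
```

j=3,m=2: s = 0+6 = 6
j=3,m=3: s = 6+9 = 15
j=4,m=2: s = 15+8 = 23
j=4,m=3: s = 23+12 = 35
j=4,m=4: s = 35+16 = 51
j=5,m=2: s = 51+10 = 61
j=5,m=3: s = 61+15 = 76
j=5,m=4: s = 76+20 = 96
j=5,m=5: s = 96+25 = 121
j=6,m=2: s = 121+12 = 133
j=6,m=3: s = 133+18 = 151
j=6,m=4: s = 151+24 = 175
j=6,m=5: s = 175+30 = 205
j=6,m=6: s = 205+36 = 241
j=7,m=2: s = 241+14 = 255
j=7,m=3: s = 255+21 = 276
j=7,m=4: s = 276+28 = 304
j=7,m=5: s = 304+35 = 339
j=7,m=6: s = 339+42 = 381
j=7,m=7: s = 381+49 = 430

430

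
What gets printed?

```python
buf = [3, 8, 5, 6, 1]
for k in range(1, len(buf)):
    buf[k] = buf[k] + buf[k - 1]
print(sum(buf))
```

k=1: buf[1] = 8+3 = 11 → [3, 11, 5, 6, 1]
k=2: buf[2] = 5+11 = 16 → [3, 11, 16, 6, 1]
k=3: buf[3] = 6+16 = 22 → [3, 11, 16, 22, 1]
k=4: buf[4] = 1+22 = 23 → [3, 11, 16, 22, 23]
sum = 75

75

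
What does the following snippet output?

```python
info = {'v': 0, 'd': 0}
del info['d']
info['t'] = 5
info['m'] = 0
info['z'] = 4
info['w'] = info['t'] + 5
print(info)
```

del 'd' → {'v': 0}
info['t'] = 5 → {'v': 0, 't': 5}
info['m'] = 0 → {'v': 0, 't': 5, 'm': 0}
info['z'] = 4 → {'v': 0, 't': 5, 'm': 0, 'z': 4}
info['w'] = info['t']+5 = 10 → {'v': 0, 't': 5, 'm': 0, 'z': 4, 'w': 10}

{'v': 0, 't': 5, 'm': 0, 'z': 4, 'w': 10}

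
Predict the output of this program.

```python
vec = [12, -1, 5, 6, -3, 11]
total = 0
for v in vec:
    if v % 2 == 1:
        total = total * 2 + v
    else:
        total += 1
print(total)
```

37

v=12: not odd, total = 0+1 = 1
v=-1: odd, total = 1*2+(-1) = 1
v=5: odd, total = 1*2+5 = 7
v=6: not odd, total = 7+1 = 8
v=-3: odd, total = 8*2+(-3) = 13
v=11: odd, total = 13*2+11 = 37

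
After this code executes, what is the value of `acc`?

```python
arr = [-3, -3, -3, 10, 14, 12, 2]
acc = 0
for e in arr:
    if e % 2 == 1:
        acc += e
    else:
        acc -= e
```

e=-3: odd, acc = 0+(-3) = -3
e=-3: odd, acc = (-3)+(-3) = -6
e=-3: odd, acc = (-6)+(-3) = -9
e=10: not odd, acc = (-9)-10 = -19
e=14: not odd, acc = (-19)-14 = -33
e=12: not odd, acc = (-33)-12 = -45
e=2: not odd, acc = (-45)-2 = -47

-47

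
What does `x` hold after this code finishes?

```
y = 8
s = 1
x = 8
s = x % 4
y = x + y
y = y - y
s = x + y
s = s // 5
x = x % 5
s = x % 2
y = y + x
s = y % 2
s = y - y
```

3

s = 8%4 = 0
y = 8+8 = 16
y = 16-16 = 0
s = 8+0 = 8
s = 8//5 = 1
x = 8%5 = 3
s = 3%2 = 1
y = 0+3 = 3
s = 3%2 = 1
s = 3-3 = 0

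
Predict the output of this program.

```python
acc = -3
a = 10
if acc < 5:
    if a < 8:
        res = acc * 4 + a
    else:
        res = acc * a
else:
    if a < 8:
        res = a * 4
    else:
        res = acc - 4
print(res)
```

-30

acc=-3, a=10
acc < 5 is True; a < 8 is False
→ res = acc * a = -30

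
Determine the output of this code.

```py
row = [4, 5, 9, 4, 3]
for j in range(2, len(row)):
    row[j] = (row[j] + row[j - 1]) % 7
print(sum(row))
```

13

j=2: row[2] = (9+5)%7 = 0 → [4, 5, 0, 4, 3]
j=3: row[3] = (4+0)%7 = 4 → [4, 5, 0, 4, 3]
j=4: row[4] = (3+4)%7 = 0 → [4, 5, 0, 4, 0]
sum = 13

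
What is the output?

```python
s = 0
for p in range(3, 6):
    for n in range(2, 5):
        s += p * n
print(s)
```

p=3,n=2: s = 0+6 = 6
p=3,n=3: s = 6+9 = 15
p=3,n=4: s = 15+12 = 27
p=4,n=2: s = 27+8 = 35
p=4,n=3: s = 35+12 = 47
p=4,n=4: s = 47+16 = 63
p=5,n=2: s = 63+10 = 73
p=5,n=3: s = 73+15 = 88
p=5,n=4: s = 88+20 = 108

108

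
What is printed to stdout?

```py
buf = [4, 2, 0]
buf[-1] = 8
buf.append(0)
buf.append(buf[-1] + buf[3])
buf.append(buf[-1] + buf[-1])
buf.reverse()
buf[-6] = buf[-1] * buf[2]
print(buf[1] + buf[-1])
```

buf[-1] = 8 → [4, 2, 8]
append 0 → [4, 2, 8, 0]
append buf[-1]+buf[3] = 0+0 = 0 → [4, 2, 8, 0, 0]
append buf[-1]+buf[-1] = 0+0 = 0 → [4, 2, 8, 0, 0, 0]
reverse → [0, 0, 0, 8, 2, 4]
buf[-6] = buf[-1]*buf[2] = 4*0 = 0 → [0, 0, 0, 8, 2, 4]
buf[1]+buf[-1] = 0+4 = 4

4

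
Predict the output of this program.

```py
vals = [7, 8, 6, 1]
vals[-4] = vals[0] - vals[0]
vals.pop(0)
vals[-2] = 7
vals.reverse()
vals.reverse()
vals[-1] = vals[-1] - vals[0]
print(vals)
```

[8, 7, -7]

vals[-4] = vals[0]-vals[0] = 7-7 = 0 → [0, 8, 6, 1]
pop(0) removes 0 → [8, 6, 1]
vals[-2] = 7 → [8, 7, 1]
reverse → [1, 7, 8]
reverse → [8, 7, 1]
vals[-1] = vals[-1]-vals[0] = 1-8 = -7 → [8, 7, -7]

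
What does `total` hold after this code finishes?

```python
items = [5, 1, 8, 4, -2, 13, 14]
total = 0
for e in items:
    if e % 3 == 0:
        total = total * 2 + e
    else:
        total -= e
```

e=5: not %3==0, total = 0-5 = -5
e=1: not %3==0, total = (-5)-1 = -6
e=8: not %3==0, total = (-6)-8 = -14
e=4: not %3==0, total = (-14)-4 = -18
e=-2: not %3==0, total = (-18)-(-2) = -16
e=13: not %3==0, total = (-16)-13 = -29
e=14: not %3==0, total = (-29)-14 = -43

-43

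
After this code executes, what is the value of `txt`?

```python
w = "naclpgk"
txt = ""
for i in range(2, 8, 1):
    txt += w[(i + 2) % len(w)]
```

i=2: add w[4]='p' → 'p'
i=3: add w[5]='g' → 'pg'
i=4: add w[6]='k' → 'pgk'
i=5: add w[0]='n' → 'pgkn'
i=6: add w[1]='a' → 'pgkna'
i=7: add w[2]='c' → 'pgknac'

'pgknac'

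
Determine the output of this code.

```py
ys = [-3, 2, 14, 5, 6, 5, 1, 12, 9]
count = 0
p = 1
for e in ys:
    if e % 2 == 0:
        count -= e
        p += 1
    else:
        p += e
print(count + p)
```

e=-3: not even; p=-2
e=2: even, count = 0-2 = -2; p=-1
e=14: even, count = (-2)-14 = -16; p=0
e=5: not even; p=5
e=6: even, count = (-16)-6 = -22; p=6
e=5: not even; p=11
e=1: not even; p=12
e=12: even, count = (-22)-12 = -34; p=13
e=9: not even; p=22
count+p = (-34)+22 = -12

-12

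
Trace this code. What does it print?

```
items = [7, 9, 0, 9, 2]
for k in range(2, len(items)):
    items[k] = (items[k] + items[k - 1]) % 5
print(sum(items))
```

23

k=2: items[2] = (0+9)%5 = 4 → [7, 9, 4, 9, 2]
k=3: items[3] = (9+4)%5 = 3 → [7, 9, 4, 3, 2]
k=4: items[4] = (2+3)%5 = 0 → [7, 9, 4, 3, 0]
sum = 23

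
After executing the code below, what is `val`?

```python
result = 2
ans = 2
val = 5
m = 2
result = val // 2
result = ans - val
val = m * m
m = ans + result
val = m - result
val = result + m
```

-4

result = 5//2 = 2
result = 2-5 = -3
val = 2*2 = 4
m = 2+(-3) = -1
val = (-1)-(-3) = 2
val = (-3)+(-1) = -4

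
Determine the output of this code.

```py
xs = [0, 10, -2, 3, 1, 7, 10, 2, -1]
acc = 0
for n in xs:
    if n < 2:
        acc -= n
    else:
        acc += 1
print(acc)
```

7

n=0: <2, acc = 0-0 = 0
n=10: not <2, acc = 0+1 = 1
n=-2: <2, acc = 1-(-2) = 3
n=3: not <2, acc = 3+1 = 4
n=1: <2, acc = 4-1 = 3
n=7: not <2, acc = 3+1 = 4
n=10: not <2, acc = 4+1 = 5
n=2: not <2, acc = 5+1 = 6
n=-1: <2, acc = 6-(-1) = 7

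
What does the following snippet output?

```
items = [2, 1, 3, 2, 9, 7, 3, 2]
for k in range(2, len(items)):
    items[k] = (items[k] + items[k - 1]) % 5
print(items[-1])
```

2

k=2: items[2] = (3+1)%5 = 4 → [2, 1, 4, 2, 9, 7, 3, 2]
k=3: items[3] = (2+4)%5 = 1 → [2, 1, 4, 1, 9, 7, 3, 2]
k=4: items[4] = (9+1)%5 = 0 → [2, 1, 4, 1, 0, 7, 3, 2]
k=5: items[5] = (7+0)%5 = 2 → [2, 1, 4, 1, 0, 2, 3, 2]
k=6: items[6] = (3+2)%5 = 0 → [2, 1, 4, 1, 0, 2, 0, 2]
k=7: items[7] = (2+0)%5 = 2 → [2, 1, 4, 1, 0, 2, 0, 2]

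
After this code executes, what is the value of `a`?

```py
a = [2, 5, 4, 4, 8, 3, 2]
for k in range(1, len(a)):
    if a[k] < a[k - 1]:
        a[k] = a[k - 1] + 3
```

[2, 5, 8, 11, 14, 17, 20]

k=1: 5>=2, unchanged → [2, 5, 4, 4, 8, 3, 2]
k=2: 4<5, a[2] = 5+3 = 8 → [2, 5, 8, 4, 8, 3, 2]
k=3: 4<8, a[3] = 8+3 = 11 → [2, 5, 8, 11, 8, 3, 2]
k=4: 8<11, a[4] = 11+3 = 14 → [2, 5, 8, 11, 14, 3, 2]
k=5: 3<14, a[5] = 14+3 = 17 → [2, 5, 8, 11, 14, 17, 2]
k=6: 2<17, a[6] = 17+3 = 20 → [2, 5, 8, 11, 14, 17, 20]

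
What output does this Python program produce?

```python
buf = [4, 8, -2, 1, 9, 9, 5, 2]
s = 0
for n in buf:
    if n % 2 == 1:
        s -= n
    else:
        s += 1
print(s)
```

n=4: not odd, s = 0+1 = 1
n=8: not odd, s = 1+1 = 2
n=-2: not odd, s = 2+1 = 3
n=1: odd, s = 3-1 = 2
n=9: odd, s = 2-9 = -7
n=9: odd, s = (-7)-9 = -16
n=5: odd, s = (-16)-5 = -21
n=2: not odd, s = (-21)+1 = -20

-20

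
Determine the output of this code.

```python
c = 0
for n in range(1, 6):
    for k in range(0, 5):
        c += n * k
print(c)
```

150

n=1,k=0: c = 0+0 = 0
n=1,k=1: c = 0+1 = 1
n=1,k=2: c = 1+2 = 3
n=1,k=3: c = 3+3 = 6
n=1,k=4: c = 6+4 = 10
n=2,k=0: c = 10+0 = 10
n=2,k=1: c = 10+2 = 12
n=2,k=2: c = 12+4 = 16
n=2,k=3: c = 16+6 = 22
n=2,k=4: c = 22+8 = 30
n=3,k=0: c = 30+0 = 30
n=3,k=1: c = 30+3 = 33
n=3,k=2: c = 33+6 = 39
n=3,k=3: c = 39+9 = 48
n=3,k=4: c = 48+12 = 60
n=4,k=0: c = 60+0 = 60
n=4,k=1: c = 60+4 = 64
n=4,k=2: c = 64+8 = 72
n=4,k=3: c = 72+12 = 84
n=4,k=4: c = 84+16 = 100
n=5,k=0: c = 100+0 = 100
n=5,k=1: c = 100+5 = 105
n=5,k=2: c = 105+10 = 115
n=5,k=3: c = 115+15 = 130
n=5,k=4: c = 130+20 = 150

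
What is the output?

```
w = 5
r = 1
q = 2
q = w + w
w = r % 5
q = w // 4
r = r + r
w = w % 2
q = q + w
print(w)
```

1

q = 5+5 = 10
w = 1%5 = 1
q = 1//4 = 0
r = 1+1 = 2
w = 1%2 = 1
q = 0+1 = 1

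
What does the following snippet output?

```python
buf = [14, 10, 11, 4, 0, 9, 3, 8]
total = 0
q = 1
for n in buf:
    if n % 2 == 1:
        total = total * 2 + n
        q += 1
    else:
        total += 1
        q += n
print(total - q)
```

n=14: not odd, total = 0+1 = 1; q=15
n=10: not odd, total = 1+1 = 2; q=25
n=11: odd, total = 2*2+11 = 15; q=26
n=4: not odd, total = 15+1 = 16; q=30
n=0: not odd, total = 16+1 = 17; q=30
n=9: odd, total = 17*2+9 = 43; q=31
n=3: odd, total = 43*2+3 = 89; q=32
n=8: not odd, total = 89+1 = 90; q=40
total-q = 90-40 = 50

50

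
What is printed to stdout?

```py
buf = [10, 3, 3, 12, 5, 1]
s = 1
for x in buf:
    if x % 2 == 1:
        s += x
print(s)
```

13

x=10: not odd
x=3: odd, s = 1+3 = 4
x=3: odd, s = 4+3 = 7
x=12: not odd
x=5: odd, s = 7+5 = 12
x=1: odd, s = 12+1 = 13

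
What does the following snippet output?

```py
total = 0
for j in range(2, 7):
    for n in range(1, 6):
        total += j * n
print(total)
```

300

j=2,n=1: total = 0+2 = 2
j=2,n=2: total = 2+4 = 6
j=2,n=3: total = 6+6 = 12
j=2,n=4: total = 12+8 = 20
j=2,n=5: total = 20+10 = 30
j=3,n=1: total = 30+3 = 33
j=3,n=2: total = 33+6 = 39
j=3,n=3: total = 39+9 = 48
j=3,n=4: total = 48+12 = 60
j=3,n=5: total = 60+15 = 75
j=4,n=1: total = 75+4 = 79
j=4,n=2: total = 79+8 = 87
j=4,n=3: total = 87+12 = 99
j=4,n=4: total = 99+16 = 115
j=4,n=5: total = 115+20 = 135
j=5,n=1: total = 135+5 = 140
j=5,n=2: total = 140+10 = 150
j=5,n=3: total = 150+15 = 165
j=5,n=4: total = 165+20 = 185
j=5,n=5: total = 185+25 = 210
j=6,n=1: total = 210+6 = 216
j=6,n=2: total = 216+12 = 228
j=6,n=3: total = 228+18 = 246
j=6,n=4: total = 246+24 = 270
j=6,n=5: total = 270+30 = 300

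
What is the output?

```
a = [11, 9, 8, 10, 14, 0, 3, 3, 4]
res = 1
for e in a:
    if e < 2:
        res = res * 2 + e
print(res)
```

2

e=11: not <2
e=9: not <2
e=8: not <2
e=10: not <2
e=14: not <2
e=0: <2, res = 1*2+0 = 2
e=3: not <2
e=3: not <2
e=4: not <2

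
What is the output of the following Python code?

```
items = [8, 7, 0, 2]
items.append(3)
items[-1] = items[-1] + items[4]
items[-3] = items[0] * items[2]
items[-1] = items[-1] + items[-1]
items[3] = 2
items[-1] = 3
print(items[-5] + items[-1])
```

append 3 → [8, 7, 0, 2, 3]
items[-1] = items[-1]+items[4] = 3+3 = 6 → [8, 7, 0, 2, 6]
items[-3] = items[0]*items[2] = 8*0 = 0 → [8, 7, 0, 2, 6]
items[-1] = items[-1]+items[-1] = 6+6 = 12 → [8, 7, 0, 2, 12]
items[3] = 2 → [8, 7, 0, 2, 12]
items[-1] = 3 → [8, 7, 0, 2, 3]
items[-5]+items[-1] = 8+3 = 11

11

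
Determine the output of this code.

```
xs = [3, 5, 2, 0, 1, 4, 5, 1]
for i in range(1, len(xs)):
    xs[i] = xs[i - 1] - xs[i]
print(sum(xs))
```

-50

i=1: xs[1] = 3-5 = -2 → [3, -2, 2, 0, 1, 4, 5, 1]
i=2: xs[2] = (-2)-2 = -4 → [3, -2, -4, 0, 1, 4, 5, 1]
i=3: xs[3] = (-4)-0 = -4 → [3, -2, -4, -4, 1, 4, 5, 1]
i=4: xs[4] = (-4)-1 = -5 → [3, -2, -4, -4, -5, 4, 5, 1]
i=5: xs[5] = (-5)-4 = -9 → [3, -2, -4, -4, -5, -9, 5, 1]
i=6: xs[6] = (-9)-5 = -14 → [3, -2, -4, -4, -5, -9, -14, 1]
i=7: xs[7] = (-14)-1 = -15 → [3, -2, -4, -4, -5, -9, -14, -15]
sum = -50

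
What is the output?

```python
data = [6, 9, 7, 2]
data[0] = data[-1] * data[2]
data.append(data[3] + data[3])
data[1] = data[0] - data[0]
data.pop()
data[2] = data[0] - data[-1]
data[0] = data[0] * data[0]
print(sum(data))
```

210

data[0] = data[-1]*data[2] = 2*7 = 14 → [14, 9, 7, 2]
append data[3]+data[3] = 2+2 = 4 → [14, 9, 7, 2, 4]
data[1] = data[0]-data[0] = 14-14 = 0 → [14, 0, 7, 2, 4]
pop() removes 4 → [14, 0, 7, 2]
data[2] = data[0]-data[-1] = 14-2 = 12 → [14, 0, 12, 2]
data[0] = data[0]*data[0] = 14*14 = 196 → [196, 0, 12, 2]
sum = 210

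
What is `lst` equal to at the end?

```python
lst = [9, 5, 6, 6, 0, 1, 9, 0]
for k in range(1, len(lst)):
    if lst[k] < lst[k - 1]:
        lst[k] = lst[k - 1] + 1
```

[9, 10, 11, 12, 13, 14, 15, 16]

k=1: 5<9, lst[1] = 9+1 = 10 → [9, 10, 6, 6, 0, 1, 9, 0]
k=2: 6<10, lst[2] = 10+1 = 11 → [9, 10, 11, 6, 0, 1, 9, 0]
k=3: 6<11, lst[3] = 11+1 = 12 → [9, 10, 11, 12, 0, 1, 9, 0]
k=4: 0<12, lst[4] = 12+1 = 13 → [9, 10, 11, 12, 13, 1, 9, 0]
k=5: 1<13, lst[5] = 13+1 = 14 → [9, 10, 11, 12, 13, 14, 9, 0]
k=6: 9<14, lst[6] = 14+1 = 15 → [9, 10, 11, 12, 13, 14, 15, 0]
k=7: 0<15, lst[7] = 15+1 = 16 → [9, 10, 11, 12, 13, 14, 15, 16]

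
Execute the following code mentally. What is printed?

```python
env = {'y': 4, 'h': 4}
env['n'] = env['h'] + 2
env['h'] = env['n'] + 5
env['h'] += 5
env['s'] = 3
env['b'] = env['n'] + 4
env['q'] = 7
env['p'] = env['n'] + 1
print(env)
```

env['n'] = env['h']+2 = 6 → {'y': 4, 'h': 4, 'n': 6}
env['h'] = env['n']+5 = 11 → {'y': 4, 'h': 11, 'n': 6}
env['h'] = 11+5 = 16 → {'y': 4, 'h': 16, 'n': 6}
env['s'] = 3 → {'y': 4, 'h': 16, 'n': 6, 's': 3}
env['b'] = env['n']+4 = 10 → {'y': 4, 'h': 16, 'n': 6, 's': 3, 'b': 10}
env['q'] = 7 → {'y': 4, 'h': 16, 'n': 6, 's': 3, 'b': 10, 'q': 7}
env['p'] = env['n']+1 = 7 → {'y': 4, 'h': 16, 'n': 6, 's': 3, 'b': 10, 'q': 7, 'p': 7}

{'y': 4, 'h': 16, 'n': 6, 's': 3, 'b': 10, 'q': 7, 'p': 7}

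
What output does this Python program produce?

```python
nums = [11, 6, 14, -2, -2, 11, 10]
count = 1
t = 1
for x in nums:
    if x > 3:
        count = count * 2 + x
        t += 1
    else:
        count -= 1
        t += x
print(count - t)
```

334

x=11: >3, count = 1*2+11 = 13; t=2
x=6: >3, count = 13*2+6 = 32; t=3
x=14: >3, count = 32*2+14 = 78; t=4
x=-2: not >3, count = 78-1 = 77; t=2
x=-2: not >3, count = 77-1 = 76; t=0
x=11: >3, count = 76*2+11 = 163; t=1
x=10: >3, count = 163*2+10 = 336; t=2
count-t = 336-2 = 334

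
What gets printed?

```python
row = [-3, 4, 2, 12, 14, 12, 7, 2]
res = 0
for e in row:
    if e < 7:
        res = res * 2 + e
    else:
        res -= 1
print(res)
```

-10

e=-3: <7, res = 0*2+(-3) = -3
e=4: <7, res = (-3)*2+4 = -2
e=2: <7, res = (-2)*2+2 = -2
e=12: not <7, res = (-2)-1 = -3
e=14: not <7, res = (-3)-1 = -4
e=12: not <7, res = (-4)-1 = -5
e=7: not <7, res = (-5)-1 = -6
e=2: <7, res = (-6)*2+2 = -10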